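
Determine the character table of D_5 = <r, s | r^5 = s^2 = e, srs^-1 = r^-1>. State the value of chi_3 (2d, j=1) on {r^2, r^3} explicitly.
Conjugacy classes: {e} of size 1, {r^1, r^4} of size 2, {r^2, r^3} of size 2, {s, sr, ..., sr^4} of size 5.
Character table:
  irrep \ class              {e} (size 1)  {r^1, r^4} (size 2)  {r^2, r^3} (size 2)  {s, sr, ..., sr^4} (size 5)
  chi_1 (triv)               1             1                    1                    1                          
  chi_2 (sign: r->1, s->-1)  1             1                    1                    -1                         
  chi_3 (2d, j=1)            2             -1/2 + sqrt(5)/2     -sqrt(5)/2 - 1/2     0                          
  chi_4 (2d, j=2)            2             -sqrt(5)/2 - 1/2     -1/2 + sqrt(5)/2     0                          

Spot check: chi_3 (2d, j=1) on {r^2, r^3} = -sqrt(5)/2 - 1/2.

Solution. D_5 has order 2*5 = 10 with 4 conjugacy classes, hence 4 irreducibles. Sum of squared dims 1 + 1 + 4 + 4 = 10 = |G|. Linear characters come from the abelianisation; the 2-dimensional irreps have character r^k -> 2*cos(2*pi*j*k/5), reflections -> 0.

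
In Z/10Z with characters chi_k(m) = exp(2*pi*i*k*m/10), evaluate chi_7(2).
chi_7(2) = zeta_10^14 = exp(4*I*pi/5)

Solution. chi_7(2) = zeta_10^(7*2) = zeta_10^14. Since zeta_10^10 = 1, this equals zeta_10^4 = exp(2*pi*i*4/10) = exp(4*I*pi/5).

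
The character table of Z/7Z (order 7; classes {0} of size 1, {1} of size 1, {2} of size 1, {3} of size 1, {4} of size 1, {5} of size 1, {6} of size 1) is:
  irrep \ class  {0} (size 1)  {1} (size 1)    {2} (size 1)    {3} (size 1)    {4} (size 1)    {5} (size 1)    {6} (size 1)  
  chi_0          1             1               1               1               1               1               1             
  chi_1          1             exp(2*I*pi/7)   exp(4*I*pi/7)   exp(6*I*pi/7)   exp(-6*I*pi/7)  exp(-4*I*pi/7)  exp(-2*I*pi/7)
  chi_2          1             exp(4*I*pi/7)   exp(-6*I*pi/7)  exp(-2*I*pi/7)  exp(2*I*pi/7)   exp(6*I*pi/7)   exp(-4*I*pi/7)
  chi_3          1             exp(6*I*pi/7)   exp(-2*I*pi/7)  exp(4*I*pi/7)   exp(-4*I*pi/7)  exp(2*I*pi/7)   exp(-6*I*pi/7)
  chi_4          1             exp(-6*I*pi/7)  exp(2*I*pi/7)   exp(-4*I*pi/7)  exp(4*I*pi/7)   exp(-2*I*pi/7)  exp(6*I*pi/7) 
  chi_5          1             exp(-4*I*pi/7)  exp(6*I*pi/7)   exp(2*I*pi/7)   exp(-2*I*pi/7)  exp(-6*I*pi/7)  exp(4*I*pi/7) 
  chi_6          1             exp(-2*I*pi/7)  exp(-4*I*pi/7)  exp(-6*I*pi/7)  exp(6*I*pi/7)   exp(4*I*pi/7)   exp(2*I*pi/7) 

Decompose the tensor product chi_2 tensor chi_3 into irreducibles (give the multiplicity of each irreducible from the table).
chi_2 tensor chi_3 = chi_5 (all other irreducibles have multiplicity 0).

Proof sketch: The character of a tensor product is the pointwise product (chi_2 * chi_3)(C) = chi_2(C) * chi_3(C):
  {0}: (1)*(1), {1}: (exp(4*I*pi/7))*(exp(6*I*pi/7)), {2}: (exp(-6*I*pi/7))*(exp(-2*I*pi/7)), {3}: (exp(-2*I*pi/7))*(exp(4*I*pi/7)), {4}: (exp(2*I*pi/7))*(exp(-4*I*pi/7)), {5}: (exp(6*I*pi/7))*(exp(2*I*pi/7)), {6}: (exp(-4*I*pi/7))*(exp(-6*I*pi/7))
so (chi_2 * chi_3) takes values
  {0} -> 1, {1} -> exp(-4*I*pi/7), {2} -> exp(6*I*pi/7), {3} -> exp(2*I*pi/7), {4} -> exp(-2*I*pi/7), {5} -> exp(-6*I*pi/7), {6} -> exp(4*I*pi/7).
Now take the inner product of this character with each irreducible chi from the table, <chi_2*chi_3, chi> = (1/7) sum_C |C| (chi_2*chi_3)(C) conj(chi(C)):
  <chi_2*chi_3, chi_0> = (1/7)[1*(1)*conj(1) + 1*(exp(-4*I*pi/7))*conj(1) + 1*(exp(6*I*pi/7))*conj(1) + 1*(exp(2*I*pi/7))*conj(1) + 1*(exp(-2*I*pi/7))*conj(1) + 1*(exp(-6*I*pi/7))*conj(1) + 1*(exp(4*I*pi/7))*conj(1)]
      = (1/7)[(1) + (exp(-4*I*pi/7)) + (exp(6*I*pi/7)) + (exp(2*I*pi/7)) + (exp(-2*I*pi/7)) + (exp(-6*I*pi/7)) + (exp(4*I*pi/7))] = 0/7 = 0
  <chi_2*chi_3, chi_1> = (1/7)[1*(1)*conj(1) + 1*(exp(-4*I*pi/7))*conj(exp(2*I*pi/7)) + 1*(exp(6*I*pi/7))*conj(exp(4*I*pi/7)) + 1*(exp(2*I*pi/7))*conj(exp(6*I*pi/7)) + 1*(exp(-2*I*pi/7))*conj(exp(-6*I*pi/7)) + 1*(exp(-6*I*pi/7))*conj(exp(-4*I*pi/7)) + 1*(exp(4*I*pi/7))*conj(exp(-2*I*pi/7))]
      = (1/7)[(1) + (exp(-6*I*pi/7)) + (exp(2*I*pi/7)) + (exp(-4*I*pi/7)) + (exp(4*I*pi/7)) + (exp(-2*I*pi/7)) + (exp(6*I*pi/7))] = 0/7 = 0
  <chi_2*chi_3, chi_2> = (1/7)[1*(1)*conj(1) + 1*(exp(-4*I*pi/7))*conj(exp(4*I*pi/7)) + 1*(exp(6*I*pi/7))*conj(exp(-6*I*pi/7)) + 1*(exp(2*I*pi/7))*conj(exp(-2*I*pi/7)) + 1*(exp(-2*I*pi/7))*conj(exp(2*I*pi/7)) + 1*(exp(-6*I*pi/7))*conj(exp(6*I*pi/7)) + 1*(exp(4*I*pi/7))*conj(exp(-4*I*pi/7))]
      = (1/7)[(1) + (exp(6*I*pi/7)) + (exp(-2*I*pi/7)) + (exp(4*I*pi/7)) + (exp(-4*I*pi/7)) + (exp(2*I*pi/7)) + (exp(-6*I*pi/7))] = 0/7 = 0
  <chi_2*chi_3, chi_3> = (1/7)[1*(1)*conj(1) + 1*(exp(-4*I*pi/7))*conj(exp(6*I*pi/7)) + 1*(exp(6*I*pi/7))*conj(exp(-2*I*pi/7)) + 1*(exp(2*I*pi/7))*conj(exp(4*I*pi/7)) + 1*(exp(-2*I*pi/7))*conj(exp(-4*I*pi/7)) + 1*(exp(-6*I*pi/7))*conj(exp(2*I*pi/7)) + 1*(exp(4*I*pi/7))*conj(exp(-6*I*pi/7))]
      = (1/7)[(1) + (exp(4*I*pi/7)) + (exp(-6*I*pi/7)) + (exp(-2*I*pi/7)) + (exp(2*I*pi/7)) + (exp(6*I*pi/7)) + (exp(-4*I*pi/7))] = 0/7 = 0
  <chi_2*chi_3, chi_4> = (1/7)[1*(1)*conj(1) + 1*(exp(-4*I*pi/7))*conj(exp(-6*I*pi/7)) + 1*(exp(6*I*pi/7))*conj(exp(2*I*pi/7)) + 1*(exp(2*I*pi/7))*conj(exp(-4*I*pi/7)) + 1*(exp(-2*I*pi/7))*conj(exp(4*I*pi/7)) + 1*(exp(-6*I*pi/7))*conj(exp(-2*I*pi/7)) + 1*(exp(4*I*pi/7))*conj(exp(6*I*pi/7))]
      = (1/7)[(1) + (exp(2*I*pi/7)) + (exp(4*I*pi/7)) + (exp(6*I*pi/7)) + (exp(-6*I*pi/7)) + (exp(-4*I*pi/7)) + (exp(-2*I*pi/7))] = 0/7 = 0
  <chi_2*chi_3, chi_5> = (1/7)[1*(1)*conj(1) + 1*(exp(-4*I*pi/7))*conj(exp(-4*I*pi/7)) + 1*(exp(6*I*pi/7))*conj(exp(6*I*pi/7)) + 1*(exp(2*I*pi/7))*conj(exp(2*I*pi/7)) + 1*(exp(-2*I*pi/7))*conj(exp(-2*I*pi/7)) + 1*(exp(-6*I*pi/7))*conj(exp(-6*I*pi/7)) + 1*(exp(4*I*pi/7))*conj(exp(4*I*pi/7))]
      = (1/7)[(1) + (1) + (1) + (1) + (1) + (1) + (1)] = 7/7 = 1
  <chi_2*chi_3, chi_6> = (1/7)[1*(1)*conj(1) + 1*(exp(-4*I*pi/7))*conj(exp(-2*I*pi/7)) + 1*(exp(6*I*pi/7))*conj(exp(-4*I*pi/7)) + 1*(exp(2*I*pi/7))*conj(exp(-6*I*pi/7)) + 1*(exp(-2*I*pi/7))*conj(exp(6*I*pi/7)) + 1*(exp(-6*I*pi/7))*conj(exp(4*I*pi/7)) + 1*(exp(4*I*pi/7))*conj(exp(2*I*pi/7))]
      = (1/7)[(1) + (exp(-2*I*pi/7)) + (exp(-4*I*pi/7)) + (exp(-6*I*pi/7)) + (exp(6*I*pi/7)) + (exp(4*I*pi/7)) + (exp(2*I*pi/7))] = 0/7 = 0
(Exp terms are combined using exp(i*s)*conj(exp(i*t)) = exp(i*(s-t)), and sums of them are collapsed using the identity that for every m > 1 the m distinct m-th roots of unity sum to 0, e.g. 1 + exp(2*I*pi/3) + exp(-2*I*pi/3) = 0.)
Hence the multiplicities are chi_5: 1. Dimension check: dim(chi_2)*dim(chi_3) = 1*1 = 1 and sum (mult * dim) = 1*1 = 1.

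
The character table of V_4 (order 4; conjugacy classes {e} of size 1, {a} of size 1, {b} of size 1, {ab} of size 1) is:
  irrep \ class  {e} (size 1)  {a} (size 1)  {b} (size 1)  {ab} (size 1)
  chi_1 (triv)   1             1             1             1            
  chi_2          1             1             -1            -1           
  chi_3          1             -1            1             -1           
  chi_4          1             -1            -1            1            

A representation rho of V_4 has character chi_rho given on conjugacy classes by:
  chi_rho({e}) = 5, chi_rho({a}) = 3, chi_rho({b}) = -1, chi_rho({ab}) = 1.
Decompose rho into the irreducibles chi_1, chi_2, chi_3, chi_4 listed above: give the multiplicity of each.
Multiplicities: chi_1: 2, chi_2: 2, chi_3: 0, chi_4: 1.

Proof sketch: Use <chi_rho, chi> = (1/|G|) sum_C |C| * chi_rho(C) * conj(chi(C)) with |G| = 4 for each irreducible chi in the table:
  <chi_rho, chi_1> = (1/4)[1*(5)*conj(1) + 1*(3)*conj(1) + 1*(-1)*conj(1) + 1*(1)*conj(1)]
      = (1/4)[(5) + (3) + (-1) + (1)] = 8/4 = 2
  <chi_rho, chi_2> = (1/4)[1*(5)*conj(1) + 1*(3)*conj(1) + 1*(-1)*conj(-1) + 1*(1)*conj(-1)]
      = (1/4)[(5) + (3) + (1) + (-1)] = 8/4 = 2
  <chi_rho, chi_3> = (1/4)[1*(5)*conj(1) + 1*(3)*conj(-1) + 1*(-1)*conj(1) + 1*(1)*conj(-1)]
      = (1/4)[(5) + (-3) + (-1) + (-1)] = 0/4 = 0
  <chi_rho, chi_4> = (1/4)[1*(5)*conj(1) + 1*(3)*conj(-1) + 1*(-1)*conj(-1) + 1*(1)*conj(1)]
      = (1/4)[(5) + (-3) + (1) + (1)] = 4/4 = 1
Dimension check: dim(rho) = sum (mult * dim) = 2*1 + 2*1 + 0*1 + 1*1 = 5 = chi_rho(e) = 5.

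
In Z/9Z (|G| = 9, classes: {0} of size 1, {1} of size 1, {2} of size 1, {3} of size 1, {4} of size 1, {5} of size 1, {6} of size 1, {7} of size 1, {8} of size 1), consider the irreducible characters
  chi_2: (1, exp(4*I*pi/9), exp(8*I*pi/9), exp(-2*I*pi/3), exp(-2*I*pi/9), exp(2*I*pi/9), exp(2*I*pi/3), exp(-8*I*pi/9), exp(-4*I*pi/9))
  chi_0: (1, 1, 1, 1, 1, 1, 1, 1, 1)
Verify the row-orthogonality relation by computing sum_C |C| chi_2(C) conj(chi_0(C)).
Sum = 0; so <chi_2, chi_0> = 0 (distinct irreducibles are orthogonal).

Solution. Compute term by term over conjugacy classes (|C| * chi_2(C) * conj(chi_0(C))):
  1*(1)*conj(1) + 1*(exp(4*I*pi/9))*conj(1) + 1*(exp(8*I*pi/9))*conj(1) + 1*(exp(-2*I*pi/3))*conj(1) + 1*(exp(-2*I*pi/9))*conj(1) + 1*(exp(2*I*pi/9))*conj(1) + 1*(exp(2*I*pi/3))*conj(1) + 1*(exp(-8*I*pi/9))*conj(1) + 1*(exp(-4*I*pi/9))*conj(1)
  = (1) + (exp(4*I*pi/9)) + (exp(8*I*pi/9)) + (exp(-2*I*pi/3)) + (exp(-2*I*pi/9)) + (exp(2*I*pi/9)) + (exp(2*I*pi/3)) + (exp(-8*I*pi/9)) + (exp(-4*I*pi/9))
  = 0.
(Exp terms are combined using exp(i*s)*conj(exp(i*t)) = exp(i*(s-t)), and sums of them are collapsed using the identity that for every m > 1 the m distinct m-th roots of unity sum to 0, e.g. 1 + exp(2*I*pi/3) + exp(-2*I*pi/3) = 0.)
Dividing by |G| = 9 gives 0/9 = 0, matching the row-orthogonality relation <chi_2, chi_0> = [chi_2 = chi_0].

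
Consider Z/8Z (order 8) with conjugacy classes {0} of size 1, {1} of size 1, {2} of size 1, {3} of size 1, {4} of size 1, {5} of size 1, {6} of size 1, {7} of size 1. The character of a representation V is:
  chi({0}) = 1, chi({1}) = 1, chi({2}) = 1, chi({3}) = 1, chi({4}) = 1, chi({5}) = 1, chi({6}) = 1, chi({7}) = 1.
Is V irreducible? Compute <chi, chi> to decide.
Irreducible: <chi, chi> = 1.

Solution. <chi, chi> = (1/|G|) sum_C |C| * |chi(C)|^2 = (1/8)[1*|1|^2 + 1*|1|^2 + 1*|1|^2 + 1*|1|^2 + 1*|1|^2 + 1*|1|^2 + 1*|1|^2 + 1*|1|^2]
  = (1/8)[(1) + (1) + (1) + (1) + (1) + (1) + (1) + (1)] = 8/8 = 1.
(Exp terms are combined using exp(i*s)*conj(exp(i*t)) = exp(i*(s-t)), and sums of them are collapsed using the identity that for every m > 1 the m distinct m-th roots of unity sum to 0, e.g. 1 + exp(2*I*pi/3) + exp(-2*I*pi/3) = 0.)
A character is irreducible iff <chi, chi> = 1, so this representation is irreducible.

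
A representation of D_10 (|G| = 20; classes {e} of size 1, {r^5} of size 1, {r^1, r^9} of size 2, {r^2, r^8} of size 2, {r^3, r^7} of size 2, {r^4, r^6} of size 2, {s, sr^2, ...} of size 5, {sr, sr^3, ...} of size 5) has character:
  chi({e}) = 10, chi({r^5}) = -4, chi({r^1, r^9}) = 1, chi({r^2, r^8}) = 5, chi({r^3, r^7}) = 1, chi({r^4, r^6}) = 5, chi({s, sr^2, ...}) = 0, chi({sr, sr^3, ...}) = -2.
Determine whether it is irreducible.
Not irreducible (reducible): <chi, chi> = 12 > 1.

Working: <chi, chi> = (1/|G|) sum_C |C| * |chi(C)|^2 = (1/20)[1*|10|^2 + 1*|-4|^2 + 2*|1|^2 + 2*|5|^2 + 2*|1|^2 + 2*|5|^2 + 5*|0|^2 + 5*|-2|^2]
  = (1/20)[(100) + (16) + (2) + (50) + (2) + (50) + (0) + (20)] = 240/20 = 12.
A character is irreducible iff <chi, chi> = 1, so this representation is reducible.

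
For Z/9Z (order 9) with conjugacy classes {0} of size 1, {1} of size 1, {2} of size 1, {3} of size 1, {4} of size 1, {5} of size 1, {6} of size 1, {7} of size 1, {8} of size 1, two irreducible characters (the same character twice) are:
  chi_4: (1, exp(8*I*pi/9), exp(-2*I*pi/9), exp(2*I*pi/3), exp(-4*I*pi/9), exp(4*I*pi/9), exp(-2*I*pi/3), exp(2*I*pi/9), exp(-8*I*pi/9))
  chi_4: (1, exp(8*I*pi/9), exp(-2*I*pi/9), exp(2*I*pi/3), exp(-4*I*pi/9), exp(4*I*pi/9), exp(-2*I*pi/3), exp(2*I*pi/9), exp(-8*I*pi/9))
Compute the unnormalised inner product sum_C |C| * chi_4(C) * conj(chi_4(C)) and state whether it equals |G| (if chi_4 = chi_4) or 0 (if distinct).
Sum = 9 = |G| = 9; so <chi_4, chi_4> = 1 (norm-1 confirms irreducibility).

Details: Compute term by term over conjugacy classes (|C| * chi_4(C) * conj(chi_4(C))):
  1*(1)*conj(1) + 1*(exp(8*I*pi/9))*conj(exp(8*I*pi/9)) + 1*(exp(-2*I*pi/9))*conj(exp(-2*I*pi/9)) + 1*(exp(2*I*pi/3))*conj(exp(2*I*pi/3)) + 1*(exp(-4*I*pi/9))*conj(exp(-4*I*pi/9)) + 1*(exp(4*I*pi/9))*conj(exp(4*I*pi/9)) + 1*(exp(-2*I*pi/3))*conj(exp(-2*I*pi/3)) + 1*(exp(2*I*pi/9))*conj(exp(2*I*pi/9)) + 1*(exp(-8*I*pi/9))*conj(exp(-8*I*pi/9))
  = (1) + (1) + (1) + (1) + (1) + (1) + (1) + (1) + (1)
  = 9.
(Exp terms are combined using exp(i*s)*conj(exp(i*t)) = exp(i*(s-t)), and sums of them are collapsed using the identity that for every m > 1 the m distinct m-th roots of unity sum to 0, e.g. 1 + exp(2*I*pi/3) + exp(-2*I*pi/3) = 0.)
Dividing by |G| = 9 gives 9/9 = 1, matching the row-orthogonality relation <chi_4, chi_4> = [chi_4 = chi_4].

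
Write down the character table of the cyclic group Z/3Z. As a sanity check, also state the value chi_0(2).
Character table of Z/3Z (irreps indexed chi_0,...,chi_2 with chi_k(m) = zeta_3^(k*m), zeta_3 = exp(2*pi*i/3)):
  irrep \ class  {0} (size 1)  {1} (size 1)    {2} (size 1)  
  chi_0          1             1               1             
  chi_1          1             exp(2*I*pi/3)   exp(-2*I*pi/3)
  chi_2          1             exp(-2*I*pi/3)  exp(2*I*pi/3) 

Spot check: chi_0(2) = zeta_3^(0*2) = zeta_3^0 = 1.

Argument: Z/3Z is abelian, so all 3 irreducible complex representations are 1-dimensional. They are given by chi_k(m) = zeta_3^(k*m) for k = 0,...,2. Row orthogonality: sum_m chi_k(m) conj(chi_l(m)) = 3 * [k = l].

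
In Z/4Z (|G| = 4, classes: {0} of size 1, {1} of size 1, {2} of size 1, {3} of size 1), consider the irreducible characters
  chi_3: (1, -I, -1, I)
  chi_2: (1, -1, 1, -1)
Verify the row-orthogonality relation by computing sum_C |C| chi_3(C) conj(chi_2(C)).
Sum = 0; so <chi_3, chi_2> = 0 (distinct irreducibles are orthogonal).

Justification: Compute term by term over conjugacy classes (|C| * chi_3(C) * conj(chi_2(C))):
  1*(1)*conj(1) + 1*(-I)*conj(-1) + 1*(-1)*conj(1) + 1*(I)*conj(-1)
  = (1) + (I) + (-1) + (-I)
  = 0.
(Exp terms are combined using exp(i*s)*conj(exp(i*t)) = exp(i*(s-t)), and sums of them are collapsed using the identity that for every m > 1 the m distinct m-th roots of unity sum to 0, e.g. 1 + exp(2*I*pi/3) + exp(-2*I*pi/3) = 0.)
Dividing by |G| = 4 gives 0/4 = 0, matching the row-orthogonality relation <chi_3, chi_2> = [chi_3 = chi_2].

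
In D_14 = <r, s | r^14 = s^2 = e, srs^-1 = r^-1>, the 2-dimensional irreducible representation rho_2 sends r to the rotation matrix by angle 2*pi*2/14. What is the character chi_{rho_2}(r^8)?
chi_{rho_2}(r^8) = 2*cos(2*pi*2*8/14) = 2*cos(16*pi/7)

Details: rho_2(r^8) is rotation by angle 2*pi*2*8/14, whose trace is 2*cos(2*pi*2*8/14) = 2*cos(16*pi/7).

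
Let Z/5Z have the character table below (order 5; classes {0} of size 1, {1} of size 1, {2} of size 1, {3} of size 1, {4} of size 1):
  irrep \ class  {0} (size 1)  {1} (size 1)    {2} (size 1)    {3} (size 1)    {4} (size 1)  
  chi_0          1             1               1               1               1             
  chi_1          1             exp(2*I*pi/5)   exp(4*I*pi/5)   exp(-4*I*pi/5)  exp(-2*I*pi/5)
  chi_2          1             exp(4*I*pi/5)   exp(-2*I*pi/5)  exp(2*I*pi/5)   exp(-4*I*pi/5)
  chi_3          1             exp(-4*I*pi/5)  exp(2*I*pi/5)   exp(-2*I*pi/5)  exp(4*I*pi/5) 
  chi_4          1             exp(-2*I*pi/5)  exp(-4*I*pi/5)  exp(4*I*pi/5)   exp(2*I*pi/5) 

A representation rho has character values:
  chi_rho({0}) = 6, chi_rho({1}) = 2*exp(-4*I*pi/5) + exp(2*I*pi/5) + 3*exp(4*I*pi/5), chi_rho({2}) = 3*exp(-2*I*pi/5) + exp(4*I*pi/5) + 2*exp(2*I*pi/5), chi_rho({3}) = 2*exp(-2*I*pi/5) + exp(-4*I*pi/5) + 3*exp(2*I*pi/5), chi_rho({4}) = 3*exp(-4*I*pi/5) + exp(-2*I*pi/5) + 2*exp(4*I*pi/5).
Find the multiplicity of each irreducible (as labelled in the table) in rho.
Multiplicities: chi_0: 0, chi_1: 1, chi_2: 3, chi_3: 2, chi_4: 0.

Derivation: Use <chi_rho, chi> = (1/|G|) sum_C |C| * chi_rho(C) * conj(chi(C)) with |G| = 5 for each irreducible chi in the table:
  <chi_rho, chi_0> = (1/5)[1*(6)*conj(1) + 1*(2*exp(-4*I*pi/5) + exp(2*I*pi/5) + 3*exp(4*I*pi/5))*conj(1) + 1*(3*exp(-2*I*pi/5) + exp(4*I*pi/5) + 2*exp(2*I*pi/5))*conj(1) + 1*(2*exp(-2*I*pi/5) + exp(-4*I*pi/5) + 3*exp(2*I*pi/5))*conj(1) + 1*(3*exp(-4*I*pi/5) + exp(-2*I*pi/5) + 2*exp(4*I*pi/5))*conj(1)]
      = (1/5)[(6) + (2*exp(-4*I*pi/5) + exp(2*I*pi/5) + 3*exp(4*I*pi/5)) + (3*exp(-2*I*pi/5) + exp(4*I*pi/5) + 2*exp(2*I*pi/5)) + (2*exp(-2*I*pi/5) + exp(-4*I*pi/5) + 3*exp(2*I*pi/5)) + (3*exp(-4*I*pi/5) + exp(-2*I*pi/5) + 2*exp(4*I*pi/5))] = 0/5 = 0
  <chi_rho, chi_1> = (1/5)[1*(6)*conj(1) + 1*(2*exp(-4*I*pi/5) + exp(2*I*pi/5) + 3*exp(4*I*pi/5))*conj(exp(2*I*pi/5)) + 1*(3*exp(-2*I*pi/5) + exp(4*I*pi/5) + 2*exp(2*I*pi/5))*conj(exp(4*I*pi/5)) + 1*(2*exp(-2*I*pi/5) + exp(-4*I*pi/5) + 3*exp(2*I*pi/5))*conj(exp(-4*I*pi/5)) + 1*(3*exp(-4*I*pi/5) + exp(-2*I*pi/5) + 2*exp(4*I*pi/5))*conj(exp(-2*I*pi/5))]
      = (1/5)[(6) + (1 + 2*exp(4*I*pi/5) + 3*exp(2*I*pi/5)) + (1 + 2*exp(-2*I*pi/5) + 3*exp(4*I*pi/5)) + (1 + 3*exp(-4*I*pi/5) + 2*exp(2*I*pi/5)) + (1 + 3*exp(-2*I*pi/5) + 2*exp(-4*I*pi/5))] = 5/5 = 1
  <chi_rho, chi_2> = (1/5)[1*(6)*conj(1) + 1*(2*exp(-4*I*pi/5) + exp(2*I*pi/5) + 3*exp(4*I*pi/5))*conj(exp(4*I*pi/5)) + 1*(3*exp(-2*I*pi/5) + exp(4*I*pi/5) + 2*exp(2*I*pi/5))*conj(exp(-2*I*pi/5)) + 1*(2*exp(-2*I*pi/5) + exp(-4*I*pi/5) + 3*exp(2*I*pi/5))*conj(exp(2*I*pi/5)) + 1*(3*exp(-4*I*pi/5) + exp(-2*I*pi/5) + 2*exp(4*I*pi/5))*conj(exp(-4*I*pi/5))]
      = (1/5)[(6) + (3 + exp(-2*I*pi/5) + 2*exp(2*I*pi/5)) + (3 + exp(-4*I*pi/5) + 2*exp(4*I*pi/5)) + (3 + 2*exp(-4*I*pi/5) + exp(4*I*pi/5)) + (3 + 2*exp(-2*I*pi/5) + exp(2*I*pi/5))] = 15/5 = 3
  <chi_rho, chi_3> = (1/5)[1*(6)*conj(1) + 1*(2*exp(-4*I*pi/5) + exp(2*I*pi/5) + 3*exp(4*I*pi/5))*conj(exp(-4*I*pi/5)) + 1*(3*exp(-2*I*pi/5) + exp(4*I*pi/5) + 2*exp(2*I*pi/5))*conj(exp(2*I*pi/5)) + 1*(2*exp(-2*I*pi/5) + exp(-4*I*pi/5) + 3*exp(2*I*pi/5))*conj(exp(-2*I*pi/5)) + 1*(3*exp(-4*I*pi/5) + exp(-2*I*pi/5) + 2*exp(4*I*pi/5))*conj(exp(4*I*pi/5))]
      = (1/5)[(6) + (2 + 3*exp(-2*I*pi/5) + exp(-4*I*pi/5)) + (2 + 3*exp(-4*I*pi/5) + exp(2*I*pi/5)) + (2 + exp(-2*I*pi/5) + 3*exp(4*I*pi/5)) + (2 + exp(4*I*pi/5) + 3*exp(2*I*pi/5))] = 10/5 = 2
  <chi_rho, chi_4> = (1/5)[1*(6)*conj(1) + 1*(2*exp(-4*I*pi/5) + exp(2*I*pi/5) + 3*exp(4*I*pi/5))*conj(exp(-2*I*pi/5)) + 1*(3*exp(-2*I*pi/5) + exp(4*I*pi/5) + 2*exp(2*I*pi/5))*conj(exp(-4*I*pi/5)) + 1*(2*exp(-2*I*pi/5) + exp(-4*I*pi/5) + 3*exp(2*I*pi/5))*conj(exp(4*I*pi/5)) + 1*(3*exp(-4*I*pi/5) + exp(-2*I*pi/5) + 2*exp(4*I*pi/5))*conj(exp(2*I*pi/5))]
      = (1/5)[(6) + (2*exp(-2*I*pi/5) + 3*exp(-4*I*pi/5) + exp(4*I*pi/5)) + (2*exp(-4*I*pi/5) + exp(-2*I*pi/5) + 3*exp(2*I*pi/5)) + (3*exp(-2*I*pi/5) + exp(2*I*pi/5) + 2*exp(4*I*pi/5)) + (exp(-4*I*pi/5) + 3*exp(4*I*pi/5) + 2*exp(2*I*pi/5))] = 0/5 = 0
(Exp terms are combined using exp(i*s)*conj(exp(i*t)) = exp(i*(s-t)), and sums of them are collapsed using the identity that for every m > 1 the m distinct m-th roots of unity sum to 0, e.g. 1 + exp(2*I*pi/3) + exp(-2*I*pi/3) = 0.)
Dimension check: dim(rho) = sum (mult * dim) = 0*1 + 1*1 + 3*1 + 2*1 + 0*1 = 6 = chi_rho(e) = 6.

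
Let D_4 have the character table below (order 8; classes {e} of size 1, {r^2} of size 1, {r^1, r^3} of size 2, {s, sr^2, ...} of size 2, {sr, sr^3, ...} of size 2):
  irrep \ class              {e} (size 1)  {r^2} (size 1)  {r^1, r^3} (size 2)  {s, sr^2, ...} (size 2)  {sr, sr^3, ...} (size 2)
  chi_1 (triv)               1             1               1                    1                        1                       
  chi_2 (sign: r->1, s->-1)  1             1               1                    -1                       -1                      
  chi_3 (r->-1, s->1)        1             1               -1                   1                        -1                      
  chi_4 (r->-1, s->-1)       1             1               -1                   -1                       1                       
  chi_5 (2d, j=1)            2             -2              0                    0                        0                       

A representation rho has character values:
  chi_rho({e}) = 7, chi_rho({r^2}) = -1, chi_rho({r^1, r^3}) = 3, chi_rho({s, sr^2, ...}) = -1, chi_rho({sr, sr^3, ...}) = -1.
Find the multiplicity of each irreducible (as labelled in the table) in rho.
Multiplicities: chi_1: 1, chi_2: 2, chi_3: 0, chi_4: 0, chi_5: 2.

Derivation: Use <chi_rho, chi> = (1/|G|) sum_C |C| * chi_rho(C) * conj(chi(C)) with |G| = 8 for each irreducible chi in the table:
  <chi_rho, chi_1> = (1/8)[1*(7)*conj(1) + 1*(-1)*conj(1) + 2*(3)*conj(1) + 2*(-1)*conj(1) + 2*(-1)*conj(1)]
      = (1/8)[(7) + (-1) + (6) + (-2) + (-2)] = 8/8 = 1
  <chi_rho, chi_2> = (1/8)[1*(7)*conj(1) + 1*(-1)*conj(1) + 2*(3)*conj(1) + 2*(-1)*conj(-1) + 2*(-1)*conj(-1)]
      = (1/8)[(7) + (-1) + (6) + (2) + (2)] = 16/8 = 2
  <chi_rho, chi_3> = (1/8)[1*(7)*conj(1) + 1*(-1)*conj(1) + 2*(3)*conj(-1) + 2*(-1)*conj(1) + 2*(-1)*conj(-1)]
      = (1/8)[(7) + (-1) + (-6) + (-2) + (2)] = 0/8 = 0
  <chi_rho, chi_4> = (1/8)[1*(7)*conj(1) + 1*(-1)*conj(1) + 2*(3)*conj(-1) + 2*(-1)*conj(-1) + 2*(-1)*conj(1)]
      = (1/8)[(7) + (-1) + (-6) + (2) + (-2)] = 0/8 = 0
  <chi_rho, chi_5> = (1/8)[1*(7)*conj(2) + 1*(-1)*conj(-2) + 2*(3)*conj(0) + 2*(-1)*conj(0) + 2*(-1)*conj(0)]
      = (1/8)[(14) + (2) + (0) + (0) + (0)] = 16/8 = 2
Dimension check: dim(rho) = sum (mult * dim) = 1*1 + 2*1 + 0*1 + 0*1 + 2*2 = 7 = chi_rho(e) = 7.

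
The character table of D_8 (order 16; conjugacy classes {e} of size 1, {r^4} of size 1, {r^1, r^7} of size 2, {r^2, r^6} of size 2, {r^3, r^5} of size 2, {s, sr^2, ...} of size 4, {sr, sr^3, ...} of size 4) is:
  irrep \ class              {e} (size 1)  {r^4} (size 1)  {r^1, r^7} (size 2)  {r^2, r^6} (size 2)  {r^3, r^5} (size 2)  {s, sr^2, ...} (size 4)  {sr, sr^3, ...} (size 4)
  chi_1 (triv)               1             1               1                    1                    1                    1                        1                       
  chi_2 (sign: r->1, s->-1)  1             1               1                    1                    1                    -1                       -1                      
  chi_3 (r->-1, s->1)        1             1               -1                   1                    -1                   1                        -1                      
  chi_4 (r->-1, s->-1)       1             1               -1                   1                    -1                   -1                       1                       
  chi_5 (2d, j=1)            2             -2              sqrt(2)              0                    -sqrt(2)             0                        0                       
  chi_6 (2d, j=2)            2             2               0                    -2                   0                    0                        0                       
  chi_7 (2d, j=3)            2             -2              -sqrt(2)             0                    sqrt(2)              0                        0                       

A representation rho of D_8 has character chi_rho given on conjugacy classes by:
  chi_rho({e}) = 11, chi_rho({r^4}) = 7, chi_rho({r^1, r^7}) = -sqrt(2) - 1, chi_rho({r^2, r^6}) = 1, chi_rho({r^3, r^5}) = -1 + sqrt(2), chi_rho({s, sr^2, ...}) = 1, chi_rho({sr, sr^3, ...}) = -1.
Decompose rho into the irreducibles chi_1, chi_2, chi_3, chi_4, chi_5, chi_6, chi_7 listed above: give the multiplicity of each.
Multiplicities: chi_1: 1, chi_2: 1, chi_3: 2, chi_4: 1, chi_5: 0, chi_6: 2, chi_7: 1.

Reasoning: Use <chi_rho, chi> = (1/|G|) sum_C |C| * chi_rho(C) * conj(chi(C)) with |G| = 16 for each irreducible chi in the table:
  <chi_rho, chi_1> = (1/16)[1*(11)*conj(1) + 1*(7)*conj(1) + 2*(-sqrt(2) - 1)*conj(1) + 2*(1)*conj(1) + 2*(-1 + sqrt(2))*conj(1) + 4*(1)*conj(1) + 4*(-1)*conj(1)]
      = (1/16)[(11) + (7) + (-2*sqrt(2) - 2) + (2) + (-2 + 2*sqrt(2)) + (4) + (-4)] = 16/16 = 1
  <chi_rho, chi_2> = (1/16)[1*(11)*conj(1) + 1*(7)*conj(1) + 2*(-sqrt(2) - 1)*conj(1) + 2*(1)*conj(1) + 2*(-1 + sqrt(2))*conj(1) + 4*(1)*conj(-1) + 4*(-1)*conj(-1)]
      = (1/16)[(11) + (7) + (-2*sqrt(2) - 2) + (2) + (-2 + 2*sqrt(2)) + (-4) + (4)] = 16/16 = 1
  <chi_rho, chi_3> = (1/16)[1*(11)*conj(1) + 1*(7)*conj(1) + 2*(-sqrt(2) - 1)*conj(-1) + 2*(1)*conj(1) + 2*(-1 + sqrt(2))*conj(-1) + 4*(1)*conj(1) + 4*(-1)*conj(-1)]
      = (1/16)[(11) + (7) + (2 + 2*sqrt(2)) + (2) + (2 - 2*sqrt(2)) + (4) + (4)] = 32/16 = 2
  <chi_rho, chi_4> = (1/16)[1*(11)*conj(1) + 1*(7)*conj(1) + 2*(-sqrt(2) - 1)*conj(-1) + 2*(1)*conj(1) + 2*(-1 + sqrt(2))*conj(-1) + 4*(1)*conj(-1) + 4*(-1)*conj(1)]
      = (1/16)[(11) + (7) + (2 + 2*sqrt(2)) + (2) + (2 - 2*sqrt(2)) + (-4) + (-4)] = 16/16 = 1
  <chi_rho, chi_5> = (1/16)[1*(11)*conj(2) + 1*(7)*conj(-2) + 2*(-sqrt(2) - 1)*conj(sqrt(2)) + 2*(1)*conj(0) + 2*(-1 + sqrt(2))*conj(-sqrt(2)) + 4*(1)*conj(0) + 4*(-1)*conj(0)]
      = (1/16)[(22) + (-14) + (-4 - 2*sqrt(2)) + (0) + (-4 + 2*sqrt(2)) + (0) + (0)] = 0/16 = 0
  <chi_rho, chi_6> = (1/16)[1*(11)*conj(2) + 1*(7)*conj(2) + 2*(-sqrt(2) - 1)*conj(0) + 2*(1)*conj(-2) + 2*(-1 + sqrt(2))*conj(0) + 4*(1)*conj(0) + 4*(-1)*conj(0)]
      = (1/16)[(22) + (14) + (0) + (-4) + (0) + (0) + (0)] = 32/16 = 2
  <chi_rho, chi_7> = (1/16)[1*(11)*conj(2) + 1*(7)*conj(-2) + 2*(-sqrt(2) - 1)*conj(-sqrt(2)) + 2*(1)*conj(0) + 2*(-1 + sqrt(2))*conj(sqrt(2)) + 4*(1)*conj(0) + 4*(-1)*conj(0)]
      = (1/16)[(22) + (-14) + (2*sqrt(2) + 4) + (0) + (4 - 2*sqrt(2)) + (0) + (0)] = 16/16 = 1
Dimension check: dim(rho) = sum (mult * dim) = 1*1 + 1*1 + 2*1 + 1*1 + 0*2 + 2*2 + 1*2 = 11 = chi_rho(e) = 11.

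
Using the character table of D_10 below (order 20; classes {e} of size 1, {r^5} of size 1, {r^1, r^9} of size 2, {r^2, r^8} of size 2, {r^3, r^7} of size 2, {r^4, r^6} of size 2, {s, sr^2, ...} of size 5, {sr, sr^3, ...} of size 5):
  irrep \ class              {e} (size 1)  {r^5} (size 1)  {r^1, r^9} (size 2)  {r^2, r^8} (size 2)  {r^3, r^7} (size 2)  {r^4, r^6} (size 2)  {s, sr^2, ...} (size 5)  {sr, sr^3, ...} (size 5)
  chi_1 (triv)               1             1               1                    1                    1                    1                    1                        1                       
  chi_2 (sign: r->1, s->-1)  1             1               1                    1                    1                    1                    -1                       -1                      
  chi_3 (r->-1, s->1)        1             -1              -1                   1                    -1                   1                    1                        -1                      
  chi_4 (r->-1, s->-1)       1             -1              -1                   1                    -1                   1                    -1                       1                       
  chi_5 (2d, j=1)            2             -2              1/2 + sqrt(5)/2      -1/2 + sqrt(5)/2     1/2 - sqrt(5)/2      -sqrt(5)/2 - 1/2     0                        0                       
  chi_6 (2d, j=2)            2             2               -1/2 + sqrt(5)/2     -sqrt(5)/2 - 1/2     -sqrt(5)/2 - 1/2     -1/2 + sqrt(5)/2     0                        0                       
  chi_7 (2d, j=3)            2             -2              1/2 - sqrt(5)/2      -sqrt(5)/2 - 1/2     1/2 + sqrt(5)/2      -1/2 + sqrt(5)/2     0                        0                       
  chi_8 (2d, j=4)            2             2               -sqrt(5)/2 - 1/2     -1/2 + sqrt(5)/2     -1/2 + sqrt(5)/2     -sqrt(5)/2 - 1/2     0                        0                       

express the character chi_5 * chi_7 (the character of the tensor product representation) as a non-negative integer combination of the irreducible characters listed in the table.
chi_5 tensor chi_7 = chi_6 + chi_8 (all other irreducibles have multiplicity 0).

Working: The character of a tensor product is the pointwise product (chi_5 * chi_7)(C) = chi_5(C) * chi_7(C):
  {e}: (2)*(2), {r^5}: (-2)*(-2), {r^1, r^9}: (1/2 + sqrt(5)/2)*(1/2 - sqrt(5)/2), {r^2, r^8}: (-1/2 + sqrt(5)/2)*(-sqrt(5)/2 - 1/2), {r^3, r^7}: (1/2 - sqrt(5)/2)*(1/2 + sqrt(5)/2), {r^4, r^6}: (-sqrt(5)/2 - 1/2)*(-1/2 + sqrt(5)/2), {s, sr^2, ...}: (0)*(0), {sr, sr^3, ...}: (0)*(0)
so (chi_5 * chi_7) takes values
  {e} -> 4, {r^5} -> 4, {r^1, r^9} -> -1, {r^2, r^8} -> -1, {r^3, r^7} -> -1, {r^4, r^6} -> -1, {s, sr^2, ...} -> 0, {sr, sr^3, ...} -> 0.
Now take the inner product of this character with each irreducible chi from the table, <chi_5*chi_7, chi> = (1/20) sum_C |C| (chi_5*chi_7)(C) conj(chi(C)):
  <chi_5*chi_7, chi_1> = (1/20)[1*(4)*conj(1) + 1*(4)*conj(1) + 2*(-1)*conj(1) + 2*(-1)*conj(1) + 2*(-1)*conj(1) + 2*(-1)*conj(1) + 5*(0)*conj(1) + 5*(0)*conj(1)]
      = (1/20)[(4) + (4) + (-2) + (-2) + (-2) + (-2) + (0) + (0)] = 0/20 = 0
  <chi_5*chi_7, chi_2> = (1/20)[1*(4)*conj(1) + 1*(4)*conj(1) + 2*(-1)*conj(1) + 2*(-1)*conj(1) + 2*(-1)*conj(1) + 2*(-1)*conj(1) + 5*(0)*conj(-1) + 5*(0)*conj(-1)]
      = (1/20)[(4) + (4) + (-2) + (-2) + (-2) + (-2) + (0) + (0)] = 0/20 = 0
  <chi_5*chi_7, chi_3> = (1/20)[1*(4)*conj(1) + 1*(4)*conj(-1) + 2*(-1)*conj(-1) + 2*(-1)*conj(1) + 2*(-1)*conj(-1) + 2*(-1)*conj(1) + 5*(0)*conj(1) + 5*(0)*conj(-1)]
      = (1/20)[(4) + (-4) + (2) + (-2) + (2) + (-2) + (0) + (0)] = 0/20 = 0
  <chi_5*chi_7, chi_4> = (1/20)[1*(4)*conj(1) + 1*(4)*conj(-1) + 2*(-1)*conj(-1) + 2*(-1)*conj(1) + 2*(-1)*conj(-1) + 2*(-1)*conj(1) + 5*(0)*conj(-1) + 5*(0)*conj(1)]
      = (1/20)[(4) + (-4) + (2) + (-2) + (2) + (-2) + (0) + (0)] = 0/20 = 0
  <chi_5*chi_7, chi_5> = (1/20)[1*(4)*conj(2) + 1*(4)*conj(-2) + 2*(-1)*conj(1/2 + sqrt(5)/2) + 2*(-1)*conj(-1/2 + sqrt(5)/2) + 2*(-1)*conj(1/2 - sqrt(5)/2) + 2*(-1)*conj(-sqrt(5)/2 - 1/2) + 5*(0)*conj(0) + 5*(0)*conj(0)]
      = (1/20)[(8) + (-8) + (-sqrt(5) - 1) + (1 - sqrt(5)) + (-1 + sqrt(5)) + (1 + sqrt(5)) + (0) + (0)] = 0/20 = 0
  <chi_5*chi_7, chi_6> = (1/20)[1*(4)*conj(2) + 1*(4)*conj(2) + 2*(-1)*conj(-1/2 + sqrt(5)/2) + 2*(-1)*conj(-sqrt(5)/2 - 1/2) + 2*(-1)*conj(-sqrt(5)/2 - 1/2) + 2*(-1)*conj(-1/2 + sqrt(5)/2) + 5*(0)*conj(0) + 5*(0)*conj(0)]
      = (1/20)[(8) + (8) + (1 - sqrt(5)) + (1 + sqrt(5)) + (1 + sqrt(5)) + (1 - sqrt(5)) + (0) + (0)] = 20/20 = 1
  <chi_5*chi_7, chi_7> = (1/20)[1*(4)*conj(2) + 1*(4)*conj(-2) + 2*(-1)*conj(1/2 - sqrt(5)/2) + 2*(-1)*conj(-sqrt(5)/2 - 1/2) + 2*(-1)*conj(1/2 + sqrt(5)/2) + 2*(-1)*conj(-1/2 + sqrt(5)/2) + 5*(0)*conj(0) + 5*(0)*conj(0)]
      = (1/20)[(8) + (-8) + (-1 + sqrt(5)) + (1 + sqrt(5)) + (-sqrt(5) - 1) + (1 - sqrt(5)) + (0) + (0)] = 0/20 = 0
  <chi_5*chi_7, chi_8> = (1/20)[1*(4)*conj(2) + 1*(4)*conj(2) + 2*(-1)*conj(-sqrt(5)/2 - 1/2) + 2*(-1)*conj(-1/2 + sqrt(5)/2) + 2*(-1)*conj(-1/2 + sqrt(5)/2) + 2*(-1)*conj(-sqrt(5)/2 - 1/2) + 5*(0)*conj(0) + 5*(0)*conj(0)]
      = (1/20)[(8) + (8) + (1 + sqrt(5)) + (1 - sqrt(5)) + (1 - sqrt(5)) + (1 + sqrt(5)) + (0) + (0)] = 20/20 = 1
Hence the multiplicities are chi_6: 1, chi_8: 1. Dimension check: dim(chi_5)*dim(chi_7) = 2*2 = 4 and sum (mult * dim) = 1*2 + 1*2 = 4.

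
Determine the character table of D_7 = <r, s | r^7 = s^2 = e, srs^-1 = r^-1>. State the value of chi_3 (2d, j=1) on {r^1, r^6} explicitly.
Conjugacy classes: {e} of size 1, {r^1, r^6} of size 2, {r^2, r^5} of size 2, {r^3, r^4} of size 2, {s, sr, ..., sr^6} of size 7.
Character table:
  irrep \ class              {e} (size 1)  {r^1, r^6} (size 2)  {r^2, r^5} (size 2)  {r^3, r^4} (size 2)  {s, sr, ..., sr^6} (size 7)
  chi_1 (triv)               1             1                    1                    1                    1                          
  chi_2 (sign: r->1, s->-1)  1             1                    1                    1                    -1                         
  chi_3 (2d, j=1)            2             2*cos(2*pi/7)        -2*cos(3*pi/7)       -2*cos(pi/7)         0                          
  chi_4 (2d, j=2)            2             -2*cos(3*pi/7)       -2*cos(pi/7)         2*cos(2*pi/7)        0                          
  chi_5 (2d, j=3)            2             -2*cos(pi/7)         2*cos(2*pi/7)        -2*cos(3*pi/7)       0                          

Spot check: chi_3 (2d, j=1) on {r^1, r^6} = 2*cos(2*pi/7).

Working: D_7 has order 2*7 = 14 with 5 conjugacy classes, hence 5 irreducibles. Sum of squared dims 1 + 1 + 4 + 4 + 4 = 14 = |G|. Linear characters come from the abelianisation; the 2-dimensional irreps have character r^k -> 2*cos(2*pi*j*k/7), reflections -> 0.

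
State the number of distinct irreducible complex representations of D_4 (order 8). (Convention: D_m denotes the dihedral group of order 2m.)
5

Why: The number of irreducible complex representations of a finite group equals its number of conjugacy classes. D_4 has 5 conjugacy classes (n/2 + 3 for n even), so D_4 (order 8) has exactly 5 irreducible complex representations.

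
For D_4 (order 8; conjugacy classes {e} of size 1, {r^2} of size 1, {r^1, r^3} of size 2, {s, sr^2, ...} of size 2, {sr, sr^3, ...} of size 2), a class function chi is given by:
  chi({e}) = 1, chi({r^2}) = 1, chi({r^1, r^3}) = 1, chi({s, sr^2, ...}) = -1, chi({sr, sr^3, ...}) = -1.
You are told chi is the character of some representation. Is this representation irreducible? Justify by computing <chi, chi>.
Irreducible: <chi, chi> = 1.

Explanation: <chi, chi> = (1/|G|) sum_C |C| * |chi(C)|^2 = (1/8)[1*|1|^2 + 1*|1|^2 + 2*|1|^2 + 2*|-1|^2 + 2*|-1|^2]
  = (1/8)[(1) + (1) + (2) + (2) + (2)] = 8/8 = 1.
A character is irreducible iff <chi, chi> = 1, so this representation is irreducible.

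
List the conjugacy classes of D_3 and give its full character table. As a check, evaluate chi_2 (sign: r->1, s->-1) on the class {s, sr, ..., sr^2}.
Conjugacy classes: {e} of size 1, {r^1, r^2} of size 2, {s, sr, ..., sr^2} of size 3.
Character table:
  irrep \ class              {e} (size 1)  {r^1, r^2} (size 2)  {s, sr, ..., sr^2} (size 3)
  chi_1 (triv)               1             1                    1                          
  chi_2 (sign: r->1, s->-1)  1             1                    -1                         
  chi_3 (2d, j=1)            2             -1                   0                          

Spot check: chi_2 (sign: r->1, s->-1) on {s, sr, ..., sr^2} = -1.

Justification: D_3 has order 2*3 = 6 with 3 conjugacy classes, hence 3 irreducibles. Sum of squared dims 1 + 1 + 4 = 6 = |G|. Linear characters come from the abelianisation; the 2-dimensional irreps have character r^k -> 2*cos(2*pi*j*k/3), reflections -> 0.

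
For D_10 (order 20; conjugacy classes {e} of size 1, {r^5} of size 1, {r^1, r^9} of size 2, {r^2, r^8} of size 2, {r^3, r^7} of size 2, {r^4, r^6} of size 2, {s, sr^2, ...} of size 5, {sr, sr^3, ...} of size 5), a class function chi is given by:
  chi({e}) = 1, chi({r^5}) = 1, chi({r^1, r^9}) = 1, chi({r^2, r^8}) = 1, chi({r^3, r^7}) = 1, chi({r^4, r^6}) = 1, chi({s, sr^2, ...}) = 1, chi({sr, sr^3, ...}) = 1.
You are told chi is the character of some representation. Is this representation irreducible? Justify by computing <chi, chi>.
Irreducible: <chi, chi> = 1.

Details: <chi, chi> = (1/|G|) sum_C |C| * |chi(C)|^2 = (1/20)[1*|1|^2 + 1*|1|^2 + 2*|1|^2 + 2*|1|^2 + 2*|1|^2 + 2*|1|^2 + 5*|1|^2 + 5*|1|^2]
  = (1/20)[(1) + (1) + (2) + (2) + (2) + (2) + (5) + (5)] = 20/20 = 1.
A character is irreducible iff <chi, chi> = 1, so this representation is irreducible.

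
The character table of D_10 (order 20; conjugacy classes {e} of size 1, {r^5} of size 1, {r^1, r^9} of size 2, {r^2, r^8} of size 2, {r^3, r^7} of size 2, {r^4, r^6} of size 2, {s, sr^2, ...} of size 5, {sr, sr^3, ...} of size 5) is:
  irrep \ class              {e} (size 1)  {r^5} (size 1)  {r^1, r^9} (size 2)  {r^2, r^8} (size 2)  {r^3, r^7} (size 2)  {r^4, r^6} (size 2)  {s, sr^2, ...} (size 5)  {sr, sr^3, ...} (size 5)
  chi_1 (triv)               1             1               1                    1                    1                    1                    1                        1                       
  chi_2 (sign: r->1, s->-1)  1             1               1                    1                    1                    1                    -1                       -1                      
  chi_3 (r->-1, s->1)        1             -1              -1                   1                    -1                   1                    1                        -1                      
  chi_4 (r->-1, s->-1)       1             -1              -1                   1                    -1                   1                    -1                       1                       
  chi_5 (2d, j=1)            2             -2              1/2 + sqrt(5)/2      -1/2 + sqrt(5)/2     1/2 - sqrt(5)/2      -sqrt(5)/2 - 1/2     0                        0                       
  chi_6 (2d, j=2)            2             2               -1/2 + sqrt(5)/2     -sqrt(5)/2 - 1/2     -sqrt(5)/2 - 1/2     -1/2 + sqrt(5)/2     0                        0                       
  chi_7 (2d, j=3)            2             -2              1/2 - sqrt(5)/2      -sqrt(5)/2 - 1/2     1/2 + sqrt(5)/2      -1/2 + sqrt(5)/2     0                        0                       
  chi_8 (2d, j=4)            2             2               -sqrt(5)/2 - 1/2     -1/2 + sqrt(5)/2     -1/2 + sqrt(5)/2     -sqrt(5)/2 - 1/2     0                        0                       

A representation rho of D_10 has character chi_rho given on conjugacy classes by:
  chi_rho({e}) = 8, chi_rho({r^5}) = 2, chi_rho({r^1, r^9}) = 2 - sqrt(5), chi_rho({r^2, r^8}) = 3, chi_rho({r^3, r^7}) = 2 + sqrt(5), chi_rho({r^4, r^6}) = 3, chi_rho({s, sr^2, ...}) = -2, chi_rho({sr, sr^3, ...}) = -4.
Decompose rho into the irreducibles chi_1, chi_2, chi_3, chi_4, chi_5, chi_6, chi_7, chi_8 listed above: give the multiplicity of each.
Multiplicities: chi_1: 0, chi_2: 3, chi_3: 1, chi_4: 0, chi_5: 0, chi_6: 0, chi_7: 1, chi_8: 1.

Proof sketch: Use <chi_rho, chi> = (1/|G|) sum_C |C| * chi_rho(C) * conj(chi(C)) with |G| = 20 for each irreducible chi in the table:
  <chi_rho, chi_1> = (1/20)[1*(8)*conj(1) + 1*(2)*conj(1) + 2*(2 - sqrt(5))*conj(1) + 2*(3)*conj(1) + 2*(2 + sqrt(5))*conj(1) + 2*(3)*conj(1) + 5*(-2)*conj(1) + 5*(-4)*conj(1)]
      = (1/20)[(8) + (2) + (4 - 2*sqrt(5)) + (6) + (4 + 2*sqrt(5)) + (6) + (-10) + (-20)] = 0/20 = 0
  <chi_rho, chi_2> = (1/20)[1*(8)*conj(1) + 1*(2)*conj(1) + 2*(2 - sqrt(5))*conj(1) + 2*(3)*conj(1) + 2*(2 + sqrt(5))*conj(1) + 2*(3)*conj(1) + 5*(-2)*conj(-1) + 5*(-4)*conj(-1)]
      = (1/20)[(8) + (2) + (4 - 2*sqrt(5)) + (6) + (4 + 2*sqrt(5)) + (6) + (10) + (20)] = 60/20 = 3
  <chi_rho, chi_3> = (1/20)[1*(8)*conj(1) + 1*(2)*conj(-1) + 2*(2 - sqrt(5))*conj(-1) + 2*(3)*conj(1) + 2*(2 + sqrt(5))*conj(-1) + 2*(3)*conj(1) + 5*(-2)*conj(1) + 5*(-4)*conj(-1)]
      = (1/20)[(8) + (-2) + (-4 + 2*sqrt(5)) + (6) + (-2*sqrt(5) - 4) + (6) + (-10) + (20)] = 20/20 = 1
  <chi_rho, chi_4> = (1/20)[1*(8)*conj(1) + 1*(2)*conj(-1) + 2*(2 - sqrt(5))*conj(-1) + 2*(3)*conj(1) + 2*(2 + sqrt(5))*conj(-1) + 2*(3)*conj(1) + 5*(-2)*conj(-1) + 5*(-4)*conj(1)]
      = (1/20)[(8) + (-2) + (-4 + 2*sqrt(5)) + (6) + (-2*sqrt(5) - 4) + (6) + (10) + (-20)] = 0/20 = 0
  <chi_rho, chi_5> = (1/20)[1*(8)*conj(2) + 1*(2)*conj(-2) + 2*(2 - sqrt(5))*conj(1/2 + sqrt(5)/2) + 2*(3)*conj(-1/2 + sqrt(5)/2) + 2*(2 + sqrt(5))*conj(1/2 - sqrt(5)/2) + 2*(3)*conj(-sqrt(5)/2 - 1/2) + 5*(-2)*conj(0) + 5*(-4)*conj(0)]
      = (1/20)[(16) + (-4) + (-3 + sqrt(5)) + (-3 + 3*sqrt(5)) + (-3 - sqrt(5)) + (-3*sqrt(5) - 3) + (0) + (0)] = 0/20 = 0
  <chi_rho, chi_6> = (1/20)[1*(8)*conj(2) + 1*(2)*conj(2) + 2*(2 - sqrt(5))*conj(-1/2 + sqrt(5)/2) + 2*(3)*conj(-sqrt(5)/2 - 1/2) + 2*(2 + sqrt(5))*conj(-sqrt(5)/2 - 1/2) + 2*(3)*conj(-1/2 + sqrt(5)/2) + 5*(-2)*conj(0) + 5*(-4)*conj(0)]
      = (1/20)[(16) + (4) + (-7 + 3*sqrt(5)) + (-3*sqrt(5) - 3) + (-7 - 3*sqrt(5)) + (-3 + 3*sqrt(5)) + (0) + (0)] = 0/20 = 0
  <chi_rho, chi_7> = (1/20)[1*(8)*conj(2) + 1*(2)*conj(-2) + 2*(2 - sqrt(5))*conj(1/2 - sqrt(5)/2) + 2*(3)*conj(-sqrt(5)/2 - 1/2) + 2*(2 + sqrt(5))*conj(1/2 + sqrt(5)/2) + 2*(3)*conj(-1/2 + sqrt(5)/2) + 5*(-2)*conj(0) + 5*(-4)*conj(0)]
      = (1/20)[(16) + (-4) + (7 - 3*sqrt(5)) + (-3*sqrt(5) - 3) + (3*sqrt(5) + 7) + (-3 + 3*sqrt(5)) + (0) + (0)] = 20/20 = 1
  <chi_rho, chi_8> = (1/20)[1*(8)*conj(2) + 1*(2)*conj(2) + 2*(2 - sqrt(5))*conj(-sqrt(5)/2 - 1/2) + 2*(3)*conj(-1/2 + sqrt(5)/2) + 2*(2 + sqrt(5))*conj(-1/2 + sqrt(5)/2) + 2*(3)*conj(-sqrt(5)/2 - 1/2) + 5*(-2)*conj(0) + 5*(-4)*conj(0)]
      = (1/20)[(16) + (4) + (3 - sqrt(5)) + (-3 + 3*sqrt(5)) + (sqrt(5) + 3) + (-3*sqrt(5) - 3) + (0) + (0)] = 20/20 = 1
Dimension check: dim(rho) = sum (mult * dim) = 0*1 + 3*1 + 1*1 + 0*1 + 0*2 + 0*2 + 1*2 + 1*2 = 8 = chi_rho(e) = 8.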